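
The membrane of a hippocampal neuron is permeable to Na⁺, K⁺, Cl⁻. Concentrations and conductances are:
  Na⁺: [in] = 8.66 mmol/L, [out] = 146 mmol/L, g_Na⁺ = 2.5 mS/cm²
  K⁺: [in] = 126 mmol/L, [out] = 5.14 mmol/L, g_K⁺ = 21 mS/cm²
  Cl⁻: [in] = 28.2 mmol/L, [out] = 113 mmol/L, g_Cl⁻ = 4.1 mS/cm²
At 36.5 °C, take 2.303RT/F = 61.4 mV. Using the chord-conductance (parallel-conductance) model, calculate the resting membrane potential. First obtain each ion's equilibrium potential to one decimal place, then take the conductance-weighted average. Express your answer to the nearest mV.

-64 mV

E_Na⁺ = (61.4/1)·log₁₀(146/8.66) = 75.3 mV
E_K⁺ = (61.4/1)·log₁₀(5.14/126) = -85.3 mV
E_Cl⁻ = (61.4/-1)·log₁₀(113/28.2) = -37.0 mV
Vm = (Σ gᵢEᵢ)/(Σ gᵢ) = (2.5·75.3 + 21·-85.3 + 4.1·-37.0) / (2.5 + 21 + 4.1)
= -1754.75 / 27.6 = -63.58 mV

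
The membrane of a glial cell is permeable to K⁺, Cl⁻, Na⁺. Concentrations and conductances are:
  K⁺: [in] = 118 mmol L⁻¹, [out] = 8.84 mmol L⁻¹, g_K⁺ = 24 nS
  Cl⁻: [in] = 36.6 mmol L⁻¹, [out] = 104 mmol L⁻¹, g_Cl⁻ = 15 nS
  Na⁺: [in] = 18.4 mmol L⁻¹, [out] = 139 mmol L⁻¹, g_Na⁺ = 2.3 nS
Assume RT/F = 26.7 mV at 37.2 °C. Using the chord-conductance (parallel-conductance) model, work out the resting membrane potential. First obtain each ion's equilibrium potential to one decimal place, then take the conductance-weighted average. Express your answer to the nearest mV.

E_K⁺ = (26.7/1)·ln(8.84/118) = -69.2 mV
E_Cl⁻ = (26.7/-1)·ln(104/36.6) = -27.9 mV
E_Na⁺ = (26.7/1)·ln(139/18.4) = 54.0 mV
Vm = (Σ gᵢEᵢ)/(Σ gᵢ) = (24·-69.2 + 15·-27.9 + 2.3·54.0) / (24 + 15 + 2.3)
= -1955.10 / 41.3 = -47.34 mV

-47 mV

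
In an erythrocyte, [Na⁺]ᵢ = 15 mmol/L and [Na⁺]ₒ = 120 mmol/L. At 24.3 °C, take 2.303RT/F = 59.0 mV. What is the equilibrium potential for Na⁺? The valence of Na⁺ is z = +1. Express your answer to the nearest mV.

53 mV

E = (59.0/z) · log₁₀([Na⁺]_out/[Na⁺]_in) with z = +1.
= (59.0/1) · log₁₀(120/15) = 59.00 · log₁₀(8)
= 59.00 · (0.9031) = 53.28 mV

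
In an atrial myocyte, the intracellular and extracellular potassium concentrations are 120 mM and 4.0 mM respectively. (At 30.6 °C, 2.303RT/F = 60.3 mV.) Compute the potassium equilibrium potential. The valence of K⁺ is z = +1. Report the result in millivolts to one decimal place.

E = (60.3/z) · log₁₀([K⁺]_out/[K⁺]_in) with z = +1.
= (60.3/1) · log₁₀(4.0/120) = 60.30 · log₁₀(0.03333)
= 60.30 · (-1.4771) = -89.07 mV

-89.1 mV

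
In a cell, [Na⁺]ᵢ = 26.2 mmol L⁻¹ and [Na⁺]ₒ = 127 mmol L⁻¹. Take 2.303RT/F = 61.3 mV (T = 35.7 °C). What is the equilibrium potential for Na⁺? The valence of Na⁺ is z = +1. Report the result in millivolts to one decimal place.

E = (61.3/z) · log₁₀([Na⁺]_out/[Na⁺]_in) with z = +1.
= (61.3/1) · log₁₀(127/26.2) = 61.30 · log₁₀(4.847)
= 61.30 · (0.6855) = 42.02 mV

42.0 mV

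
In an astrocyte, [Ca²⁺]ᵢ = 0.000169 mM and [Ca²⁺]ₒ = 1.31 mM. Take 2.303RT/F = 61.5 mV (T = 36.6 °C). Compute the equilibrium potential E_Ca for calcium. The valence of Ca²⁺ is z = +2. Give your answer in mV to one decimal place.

119.6 mV

E = (61.5/z) · log₁₀([Ca²⁺]_out/[Ca²⁺]_in) with z = +2.
= (61.5/2) · log₁₀(1.31/0.000169) = 30.75 · log₁₀(7751)
= 30.75 · (3.8894) = 119.60 mV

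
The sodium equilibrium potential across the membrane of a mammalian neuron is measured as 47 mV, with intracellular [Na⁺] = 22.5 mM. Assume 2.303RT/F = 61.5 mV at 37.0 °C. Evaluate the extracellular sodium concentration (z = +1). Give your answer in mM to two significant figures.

Nernst: E = (61.5/1) · log₁₀([out]/[in]), so log₁₀([out]/[in]) = 47.0 × 1 / 61.5 = 0.7642.
[out]/[in] = 10^(0.7642) = 5.811.
[out] = 5.811 × 22.5 = 130.7 mM.

130 mM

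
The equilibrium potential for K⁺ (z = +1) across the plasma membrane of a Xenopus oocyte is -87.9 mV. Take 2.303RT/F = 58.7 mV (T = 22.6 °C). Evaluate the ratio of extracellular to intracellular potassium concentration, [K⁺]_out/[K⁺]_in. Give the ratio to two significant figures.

0.032

log₁₀([out]/[in]) = E·z/(58.7) = -87.9 × 1 / 58.7 = -1.4974
[out]/[in] = 10^(-1.4974) = 0.03181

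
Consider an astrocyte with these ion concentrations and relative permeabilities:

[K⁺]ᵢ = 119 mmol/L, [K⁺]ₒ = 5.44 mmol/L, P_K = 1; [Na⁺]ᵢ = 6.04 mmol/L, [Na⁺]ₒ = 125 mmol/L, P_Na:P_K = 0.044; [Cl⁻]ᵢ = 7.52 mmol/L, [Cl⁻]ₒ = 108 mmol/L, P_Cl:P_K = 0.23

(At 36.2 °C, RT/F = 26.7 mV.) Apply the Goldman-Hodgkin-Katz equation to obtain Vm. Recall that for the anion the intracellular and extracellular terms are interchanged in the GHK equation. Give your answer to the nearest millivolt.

-65 mV

Vm = 26.7 · ln[(Σ P·[cation]ₒ + Σ P·[anion]ᵢ) / (Σ P·[cation]ᵢ + Σ P·[anion]ₒ)]
Numerator = 1×5.44 + 0.044×125 + 0.23×7.52 = 12.67
Denominator = 1×119 + 0.044×6.04 + 0.23×108 = 144.1
Vm = 26.7 · ln(0.087919) = 26.7 × (-2.4313) = -64.92 mV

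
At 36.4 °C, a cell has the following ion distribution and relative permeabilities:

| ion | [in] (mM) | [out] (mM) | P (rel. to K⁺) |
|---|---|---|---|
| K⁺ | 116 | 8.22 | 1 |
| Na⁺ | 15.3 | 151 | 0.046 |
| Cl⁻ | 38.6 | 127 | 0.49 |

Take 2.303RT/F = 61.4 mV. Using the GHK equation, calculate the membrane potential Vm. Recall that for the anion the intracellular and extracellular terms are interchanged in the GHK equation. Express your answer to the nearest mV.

Vm = 61.4 · log₁₀[(Σ P·[cation]ₒ + Σ P·[anion]ᵢ) / (Σ P·[cation]ᵢ + Σ P·[anion]ₒ)]
Numerator = 1×8.22 + 0.046×151 + 0.49×38.6 = 34.08
Denominator = 1×116 + 0.046×15.3 + 0.49×127 = 178.9
Vm = 61.4 · log₁₀(0.19046) = 61.4 × (-0.7202) = -44.22 mV

-44 mV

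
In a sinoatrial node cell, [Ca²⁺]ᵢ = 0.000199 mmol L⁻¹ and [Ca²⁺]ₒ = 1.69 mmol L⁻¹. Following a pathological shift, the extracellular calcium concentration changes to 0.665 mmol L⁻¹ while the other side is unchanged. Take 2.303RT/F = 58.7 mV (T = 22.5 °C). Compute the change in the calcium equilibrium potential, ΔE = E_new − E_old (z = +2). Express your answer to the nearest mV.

E_old = (58.7/2)·log₁₀(1.69/0.000199) = 115.32 mV
E_new = (58.7/2)·log₁₀(0.665/0.000199) = 103.43 mV
ΔE = 103.43 − (115.32) = -11.89 mV

-12 mV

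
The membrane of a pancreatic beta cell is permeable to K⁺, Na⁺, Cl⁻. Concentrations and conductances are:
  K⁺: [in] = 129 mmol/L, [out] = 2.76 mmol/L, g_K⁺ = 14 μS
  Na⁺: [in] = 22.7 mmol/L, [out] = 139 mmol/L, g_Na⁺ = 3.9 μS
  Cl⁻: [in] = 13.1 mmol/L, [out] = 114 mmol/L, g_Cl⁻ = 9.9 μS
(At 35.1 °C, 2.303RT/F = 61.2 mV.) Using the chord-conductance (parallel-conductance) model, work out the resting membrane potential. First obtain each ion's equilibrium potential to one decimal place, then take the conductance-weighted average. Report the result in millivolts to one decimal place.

E_K⁺ = (61.2/1)·log₁₀(2.76/129) = -102.2 mV
E_Na⁺ = (61.2/1)·log₁₀(139/22.7) = 48.2 mV
E_Cl⁻ = (61.2/-1)·log₁₀(114/13.1) = -57.5 mV
Vm = (Σ gᵢEᵢ)/(Σ gᵢ) = (14·-102.2 + 3.9·48.2 + 9.9·-57.5) / (14 + 3.9 + 9.9)
= -1812.07 / 27.8 = -65.18 mV

-65.2 mV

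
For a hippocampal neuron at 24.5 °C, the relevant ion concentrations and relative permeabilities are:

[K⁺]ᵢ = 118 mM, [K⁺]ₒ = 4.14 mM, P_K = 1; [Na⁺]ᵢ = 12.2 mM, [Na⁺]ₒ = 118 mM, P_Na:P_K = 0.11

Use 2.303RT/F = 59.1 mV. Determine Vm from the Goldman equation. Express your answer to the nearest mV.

-50 mV

Vm = 59.1 · log₁₀[(Σ P·[cation]ₒ + Σ P·[anion]ᵢ) / (Σ P·[cation]ᵢ + Σ P·[anion]ₒ)]
Numerator = 1×4.14 + 0.11×118 = 17.12
Denominator = 1×118 + 0.11×12.2 = 119.3
Vm = 59.1 · log₁₀(0.14345) = 59.1 × (-0.8433) = -49.84 mV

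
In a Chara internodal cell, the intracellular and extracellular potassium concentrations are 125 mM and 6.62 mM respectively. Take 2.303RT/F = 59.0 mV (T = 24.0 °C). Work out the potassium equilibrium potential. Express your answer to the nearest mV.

E = (59.0/z) · log₁₀([K⁺]_out/[K⁺]_in) with z = +1.
= (59.0/1) · log₁₀(6.62/125) = 59.00 · log₁₀(0.05296)
= 59.00 · (-1.2761) = -75.29 mV

-75 mV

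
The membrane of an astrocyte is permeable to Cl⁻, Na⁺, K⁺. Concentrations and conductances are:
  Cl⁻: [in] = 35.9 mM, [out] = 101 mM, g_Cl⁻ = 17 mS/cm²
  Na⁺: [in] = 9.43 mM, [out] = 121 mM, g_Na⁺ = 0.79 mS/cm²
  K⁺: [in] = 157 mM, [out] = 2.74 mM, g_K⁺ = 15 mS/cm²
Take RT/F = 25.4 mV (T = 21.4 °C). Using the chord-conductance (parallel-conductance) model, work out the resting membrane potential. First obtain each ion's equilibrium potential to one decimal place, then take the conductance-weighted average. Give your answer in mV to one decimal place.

E_Cl⁻ = (25.4/-1)·ln(101/35.9) = -26.3 mV
E_Na⁺ = (25.4/1)·ln(121/9.43) = 64.8 mV
E_K⁺ = (25.4/1)·ln(2.74/157) = -102.8 mV
Vm = (Σ gᵢEᵢ)/(Σ gᵢ) = (17·-26.3 + 0.79·64.8 + 15·-102.8) / (17 + 0.79 + 15)
= -1937.91 / 32.79 = -59.10 mV

-59.1 mV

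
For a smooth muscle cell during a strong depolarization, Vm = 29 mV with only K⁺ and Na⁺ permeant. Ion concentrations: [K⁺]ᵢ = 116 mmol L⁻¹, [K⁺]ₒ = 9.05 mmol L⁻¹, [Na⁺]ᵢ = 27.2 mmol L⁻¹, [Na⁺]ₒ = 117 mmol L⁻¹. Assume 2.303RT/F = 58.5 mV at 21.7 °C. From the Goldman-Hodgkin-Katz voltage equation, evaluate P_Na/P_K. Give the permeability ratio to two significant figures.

11

Let α = P_Na/P_K. GHK: Vm = 58.5·log₁₀[(Kₒ + α·Naₒ)/(Kᵢ + α·Naᵢ)].
10^(Vm/58.5) = 10^(29.0/58.5) = 3.1313
So 3.1313·(Kᵢ + α·Naᵢ) = Kₒ + α·Naₒ → α = (3.1313·116.0 − 9.05) / (117.0 − 3.1313·27.2)
α = (363.2 − 9.05) / (117.0 − 85.17) = 354.2/31.83 = 11.13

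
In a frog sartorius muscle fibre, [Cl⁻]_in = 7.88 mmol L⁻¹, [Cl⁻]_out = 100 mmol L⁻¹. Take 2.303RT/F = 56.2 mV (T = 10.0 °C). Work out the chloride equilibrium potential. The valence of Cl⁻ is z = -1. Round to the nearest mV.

-62 mV

E = (56.2/z) · log₁₀([Cl⁻]_out/[Cl⁻]_in) with z = -1.
For an anion, dividing by z = -1 reverses the sign.
= (56.2/-1) · log₁₀(100/7.88) = -56.20 · log₁₀(12.69)
= -56.20 · (1.1035) = -62.02 mV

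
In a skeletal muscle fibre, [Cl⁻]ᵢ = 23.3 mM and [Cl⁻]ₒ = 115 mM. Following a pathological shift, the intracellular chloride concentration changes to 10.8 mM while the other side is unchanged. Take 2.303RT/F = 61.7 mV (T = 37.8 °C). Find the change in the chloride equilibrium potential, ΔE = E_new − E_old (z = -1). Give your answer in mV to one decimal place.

E_old = (61.7/-1)·log₁₀(115/23.3) = -42.78 mV
E_new = (61.7/-1)·log₁₀(115/10.8) = -63.38 mV
ΔE = -63.38 − (-42.78) = -20.60 mV

-20.6 mV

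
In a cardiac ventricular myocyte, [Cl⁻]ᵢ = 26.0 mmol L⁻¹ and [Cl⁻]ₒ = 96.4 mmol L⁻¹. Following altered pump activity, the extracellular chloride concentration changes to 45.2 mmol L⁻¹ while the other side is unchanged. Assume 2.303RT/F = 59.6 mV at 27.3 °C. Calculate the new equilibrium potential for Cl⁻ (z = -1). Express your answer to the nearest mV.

-14 mV

After the shift: [Cl⁻]_out = 45.2, [Cl⁻]_in = 26.0 mmol L⁻¹.
E_new = (59.6/-1)·log₁₀(45.2/26.0) = -59.60 · (0.2402) = -14.31 mV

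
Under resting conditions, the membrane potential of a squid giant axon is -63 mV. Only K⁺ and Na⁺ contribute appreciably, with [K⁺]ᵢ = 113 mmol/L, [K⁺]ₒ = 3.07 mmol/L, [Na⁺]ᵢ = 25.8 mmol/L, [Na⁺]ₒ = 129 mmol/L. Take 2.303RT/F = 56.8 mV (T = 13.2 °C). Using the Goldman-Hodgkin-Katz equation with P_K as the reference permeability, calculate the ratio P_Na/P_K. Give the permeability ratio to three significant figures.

Let α = P_Na/P_K. GHK: Vm = 56.8·log₁₀[(Kₒ + α·Naₒ)/(Kᵢ + α·Naᵢ)].
10^(Vm/56.8) = 10^(-63.0/56.8) = 0.077776
So 0.077776·(Kᵢ + α·Naᵢ) = Kₒ + α·Naₒ → α = (0.077776·113.0 − 3.07) / (129.0 − 0.077776·25.8)
α = (8.789 − 3.07) / (129.0 − 2.007) = 5.719/127 = 0.04503

0.0450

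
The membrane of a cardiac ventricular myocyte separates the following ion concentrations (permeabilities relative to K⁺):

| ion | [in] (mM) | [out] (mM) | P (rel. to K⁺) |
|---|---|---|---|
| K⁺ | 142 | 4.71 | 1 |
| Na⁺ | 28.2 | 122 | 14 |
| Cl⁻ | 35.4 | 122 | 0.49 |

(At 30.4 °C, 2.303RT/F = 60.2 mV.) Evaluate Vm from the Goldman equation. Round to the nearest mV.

28 mV

Vm = 60.2 · log₁₀[(Σ P·[cation]ₒ + Σ P·[anion]ᵢ) / (Σ P·[cation]ᵢ + Σ P·[anion]ₒ)]
Numerator = 1×4.71 + 14×122 + 0.49×35.4 = 1730
Denominator = 1×142 + 14×28.2 + 0.49×122 = 596.6
Vm = 60.2 · log₁₀(2.9) = 60.2 × (0.4624) = 27.84 mV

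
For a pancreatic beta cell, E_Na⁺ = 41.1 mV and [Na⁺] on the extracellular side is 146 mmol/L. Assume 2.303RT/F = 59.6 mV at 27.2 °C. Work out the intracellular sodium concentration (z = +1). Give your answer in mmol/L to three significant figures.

Nernst: E = (59.6/1) · log₁₀([out]/[in]), so log₁₀([out]/[in]) = 41.1 × 1 / 59.6 = 0.6896.
[out]/[in] = 10^(0.6896) = 4.893.
[in] = 146 / 4.893 = 29.84 mmol/L.

29.8 mmol/L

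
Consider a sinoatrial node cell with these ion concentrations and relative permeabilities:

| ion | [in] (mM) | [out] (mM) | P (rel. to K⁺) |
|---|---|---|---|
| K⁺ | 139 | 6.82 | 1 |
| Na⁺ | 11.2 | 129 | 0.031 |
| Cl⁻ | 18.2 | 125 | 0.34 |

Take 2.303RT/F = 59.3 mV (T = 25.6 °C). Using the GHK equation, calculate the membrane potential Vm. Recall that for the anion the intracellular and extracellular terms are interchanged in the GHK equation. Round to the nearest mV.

-61 mV

Vm = 59.3 · log₁₀[(Σ P·[cation]ₒ + Σ P·[anion]ᵢ) / (Σ P·[cation]ᵢ + Σ P·[anion]ₒ)]
Numerator = 1×6.82 + 0.031×129 + 0.34×18.2 = 17.01
Denominator = 1×139 + 0.031×11.2 + 0.34×125 = 181.8
Vm = 59.3 · log₁₀(0.093524) = 59.3 × (-1.0291) = -61.02 mV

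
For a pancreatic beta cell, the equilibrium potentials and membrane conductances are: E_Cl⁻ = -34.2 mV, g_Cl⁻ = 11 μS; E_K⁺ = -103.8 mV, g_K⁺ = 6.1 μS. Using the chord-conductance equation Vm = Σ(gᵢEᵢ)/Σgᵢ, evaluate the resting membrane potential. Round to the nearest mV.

Σ gᵢEᵢ = 11·(-34.2) + 6.1·(-103.8) = -1009.38
Σ gᵢ = 11 + 6.1 = 17.1
Vm = -1009.38 / 17.1 = -59.03 mV

-59 mV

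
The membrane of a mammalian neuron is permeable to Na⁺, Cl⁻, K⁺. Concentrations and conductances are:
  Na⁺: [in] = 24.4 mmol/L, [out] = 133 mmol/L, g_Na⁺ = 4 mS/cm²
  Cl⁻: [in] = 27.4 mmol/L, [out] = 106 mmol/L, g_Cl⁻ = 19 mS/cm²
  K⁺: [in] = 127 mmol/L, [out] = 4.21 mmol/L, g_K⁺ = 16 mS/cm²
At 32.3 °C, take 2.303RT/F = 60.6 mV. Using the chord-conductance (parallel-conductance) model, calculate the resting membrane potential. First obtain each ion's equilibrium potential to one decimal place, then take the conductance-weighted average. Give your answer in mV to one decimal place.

-49.6 mV

E_Na⁺ = (60.6/1)·log₁₀(133/24.4) = 44.6 mV
E_Cl⁻ = (60.6/-1)·log₁₀(106/27.4) = -35.6 mV
E_K⁺ = (60.6/1)·log₁₀(4.21/127) = -89.7 mV
Vm = (Σ gᵢEᵢ)/(Σ gᵢ) = (4·44.6 + 19·-35.6 + 16·-89.7) / (4 + 19 + 16)
= -1933.20 / 39 = -49.57 mV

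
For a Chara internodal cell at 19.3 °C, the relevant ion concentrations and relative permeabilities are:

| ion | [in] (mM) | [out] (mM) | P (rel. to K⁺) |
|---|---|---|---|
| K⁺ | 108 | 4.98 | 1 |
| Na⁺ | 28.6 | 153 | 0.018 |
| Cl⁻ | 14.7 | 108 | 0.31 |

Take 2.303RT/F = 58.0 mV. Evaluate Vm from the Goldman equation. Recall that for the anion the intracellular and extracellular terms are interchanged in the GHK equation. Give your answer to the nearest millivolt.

Vm = 58.0 · log₁₀[(Σ P·[cation]ₒ + Σ P·[anion]ᵢ) / (Σ P·[cation]ᵢ + Σ P·[anion]ₒ)]
Numerator = 1×4.98 + 0.018×153 + 0.31×14.7 = 12.29
Denominator = 1×108 + 0.018×28.6 + 0.31×108 = 142
Vm = 58.0 · log₁₀(0.08656) = 58.0 × (-1.0627) = -61.64 mV

-62 mV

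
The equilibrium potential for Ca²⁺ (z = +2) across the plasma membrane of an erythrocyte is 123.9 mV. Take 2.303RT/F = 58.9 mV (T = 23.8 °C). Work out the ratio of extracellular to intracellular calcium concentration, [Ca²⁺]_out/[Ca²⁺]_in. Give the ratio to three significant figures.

log₁₀([out]/[in]) = E·z/(58.9) = 123.9 × 2 / 58.9 = 4.2071
[out]/[in] = 10^(4.2071) = 1.611e+04

16100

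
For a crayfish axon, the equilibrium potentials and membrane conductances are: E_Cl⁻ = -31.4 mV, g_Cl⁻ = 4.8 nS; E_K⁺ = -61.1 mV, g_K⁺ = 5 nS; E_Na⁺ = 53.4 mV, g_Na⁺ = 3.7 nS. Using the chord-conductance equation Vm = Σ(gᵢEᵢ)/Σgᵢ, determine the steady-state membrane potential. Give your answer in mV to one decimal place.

-19.2 mV

Σ gᵢEᵢ = 4.8·(-31.4) + 5·(-61.1) + 3.7·(53.4) = -258.64
Σ gᵢ = 4.8 + 5 + 3.7 = 13.5
Vm = -258.64 / 13.5 = -19.16 mV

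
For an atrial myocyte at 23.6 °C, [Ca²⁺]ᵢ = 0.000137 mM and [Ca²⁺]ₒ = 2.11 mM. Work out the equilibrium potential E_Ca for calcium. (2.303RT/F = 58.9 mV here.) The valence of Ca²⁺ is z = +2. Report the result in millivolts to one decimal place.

E = (58.9/z) · log₁₀([Ca²⁺]_out/[Ca²⁺]_in) with z = +2.
= (58.9/2) · log₁₀(2.11/0.000137) = 29.45 · log₁₀(1.54e+04)
= 29.45 · (4.1876) = 123.32 mV

123.3 mV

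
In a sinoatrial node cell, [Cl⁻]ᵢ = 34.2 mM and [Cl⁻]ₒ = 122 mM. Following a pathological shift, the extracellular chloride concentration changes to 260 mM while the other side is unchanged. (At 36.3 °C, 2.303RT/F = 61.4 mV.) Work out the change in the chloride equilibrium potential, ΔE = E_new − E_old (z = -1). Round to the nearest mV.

-20 mV

E_old = (61.4/-1)·log₁₀(122/34.2) = -33.91 mV
E_new = (61.4/-1)·log₁₀(260/34.2) = -54.09 mV
ΔE = -54.09 − (-33.91) = -20.18 mV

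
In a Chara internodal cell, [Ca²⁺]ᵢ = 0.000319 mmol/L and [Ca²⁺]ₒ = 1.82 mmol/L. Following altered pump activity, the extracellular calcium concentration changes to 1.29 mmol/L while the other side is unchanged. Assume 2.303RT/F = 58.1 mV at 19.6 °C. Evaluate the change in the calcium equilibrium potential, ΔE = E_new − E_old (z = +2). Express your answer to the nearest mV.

E_old = (58.1/2)·log₁₀(1.82/0.000319) = 109.12 mV
E_new = (58.1/2)·log₁₀(1.29/0.000319) = 104.78 mV
ΔE = 104.78 − (109.12) = -4.34 mV

-4 mV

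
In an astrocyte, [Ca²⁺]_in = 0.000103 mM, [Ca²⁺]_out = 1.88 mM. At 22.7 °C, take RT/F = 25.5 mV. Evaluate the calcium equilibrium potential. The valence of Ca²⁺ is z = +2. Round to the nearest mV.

125 mV

E = (25.5/z) · ln([Ca²⁺]_out/[Ca²⁺]_in) with z = +2.
= (25.5/2) · ln(1.88/0.000103) = 12.75 · ln(1.825e+04)
= 12.75 · (9.8121) = 125.10 mV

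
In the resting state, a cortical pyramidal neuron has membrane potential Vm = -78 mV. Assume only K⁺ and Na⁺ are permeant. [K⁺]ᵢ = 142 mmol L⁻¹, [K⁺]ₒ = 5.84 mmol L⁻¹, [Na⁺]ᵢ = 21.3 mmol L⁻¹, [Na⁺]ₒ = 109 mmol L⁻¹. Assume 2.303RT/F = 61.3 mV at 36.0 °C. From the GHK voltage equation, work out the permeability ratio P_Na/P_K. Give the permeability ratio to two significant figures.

0.016

Let α = P_Na/P_K. GHK: Vm = 61.3·log₁₀[(Kₒ + α·Naₒ)/(Kᵢ + α·Naᵢ)].
10^(Vm/61.3) = 10^(-78.0/61.3) = 0.053403
So 0.053403·(Kᵢ + α·Naᵢ) = Kₒ + α·Naₒ → α = (0.053403·142.0 − 5.84) / (109.0 − 0.053403·21.3)
α = (7.583 − 5.84) / (109.0 − 1.137) = 1.743/107.9 = 0.01616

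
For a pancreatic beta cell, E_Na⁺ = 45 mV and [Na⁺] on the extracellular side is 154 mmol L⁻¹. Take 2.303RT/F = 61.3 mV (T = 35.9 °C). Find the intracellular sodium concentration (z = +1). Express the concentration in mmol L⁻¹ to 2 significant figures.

Nernst: E = (61.3/1) · log₁₀([out]/[in]), so log₁₀([out]/[in]) = 45.0 × 1 / 61.3 = 0.7341.
[out]/[in] = 10^(0.7341) = 5.421.
[in] = 154 / 5.421 = 28.41 mmol L⁻¹.

28 mmol L⁻¹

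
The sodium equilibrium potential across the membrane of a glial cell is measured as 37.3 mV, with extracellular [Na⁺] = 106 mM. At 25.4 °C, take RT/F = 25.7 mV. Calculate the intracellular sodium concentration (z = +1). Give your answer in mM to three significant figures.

24.8 mM

Nernst: E = (25.7/1) · ln([out]/[in]), so ln([out]/[in]) = 37.3 × 1 / 25.7 = 1.4514.
[out]/[in] = e^(1.4514) = 4.269.
[in] = 106 / 4.269 = 24.83 mM.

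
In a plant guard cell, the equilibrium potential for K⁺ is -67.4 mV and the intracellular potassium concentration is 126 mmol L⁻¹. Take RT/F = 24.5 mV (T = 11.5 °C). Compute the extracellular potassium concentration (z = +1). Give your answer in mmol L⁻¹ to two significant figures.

Nernst: E = (24.5/1) · ln([out]/[in]), so ln([out]/[in]) = -67.4 × 1 / 24.5 = -2.7510.
[out]/[in] = e^(-2.7510) = 0.06386.
[out] = 0.06386 × 126 = 8.047 mmol L⁻¹.

8.0 mmol L⁻¹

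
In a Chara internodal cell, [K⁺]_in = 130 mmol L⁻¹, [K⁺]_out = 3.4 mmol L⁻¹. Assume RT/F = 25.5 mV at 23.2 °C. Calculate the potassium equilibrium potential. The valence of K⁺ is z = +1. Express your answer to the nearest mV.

-93 mV

E = (25.5/z) · ln([K⁺]_out/[K⁺]_in) with z = +1.
= (25.5/1) · ln(3.4/130) = 25.50 · ln(0.02615)
= 25.50 · (-3.6438) = -92.92 mV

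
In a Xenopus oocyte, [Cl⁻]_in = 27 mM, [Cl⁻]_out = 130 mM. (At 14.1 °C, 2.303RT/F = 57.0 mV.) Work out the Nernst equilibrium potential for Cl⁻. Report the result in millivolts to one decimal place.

-38.9 mV

E = (57.0/z) · log₁₀([Cl⁻]_out/[Cl⁻]_in) with z = -1.
For an anion, dividing by z = -1 reverses the sign.
= (57.0/-1) · log₁₀(130/27) = -57.00 · log₁₀(4.815)
= -57.00 · (0.6826) = -38.91 mV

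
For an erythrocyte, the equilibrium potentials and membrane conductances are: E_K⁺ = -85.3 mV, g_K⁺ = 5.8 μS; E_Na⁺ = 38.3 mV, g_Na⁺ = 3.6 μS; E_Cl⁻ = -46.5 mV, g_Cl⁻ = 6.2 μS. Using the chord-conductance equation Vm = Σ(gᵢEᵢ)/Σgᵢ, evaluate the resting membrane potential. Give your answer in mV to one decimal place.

Σ gᵢEᵢ = 5.8·(-85.3) + 3.6·(38.3) + 6.2·(-46.5) = -645.16
Σ gᵢ = 5.8 + 3.6 + 6.2 = 15.6
Vm = -645.16 / 15.6 = -41.36 mV

-41.4 mV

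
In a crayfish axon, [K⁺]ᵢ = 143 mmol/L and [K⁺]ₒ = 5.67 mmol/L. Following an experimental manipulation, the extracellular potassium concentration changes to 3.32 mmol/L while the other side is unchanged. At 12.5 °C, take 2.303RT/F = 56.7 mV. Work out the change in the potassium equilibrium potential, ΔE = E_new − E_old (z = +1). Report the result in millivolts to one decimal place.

-13.2 mV

E_old = (56.7/1)·log₁₀(5.67/143) = -79.48 mV
E_new = (56.7/1)·log₁₀(3.32/143) = -92.66 mV
ΔE = -92.66 − (-79.48) = -13.18 mV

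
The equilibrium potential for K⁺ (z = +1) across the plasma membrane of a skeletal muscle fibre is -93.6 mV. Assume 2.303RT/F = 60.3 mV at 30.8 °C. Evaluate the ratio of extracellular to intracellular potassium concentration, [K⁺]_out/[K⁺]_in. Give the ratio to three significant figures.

log₁₀([out]/[in]) = E·z/(60.3) = -93.6 × 1 / 60.3 = -1.5522
[out]/[in] = 10^(-1.5522) = 0.02804

0.0280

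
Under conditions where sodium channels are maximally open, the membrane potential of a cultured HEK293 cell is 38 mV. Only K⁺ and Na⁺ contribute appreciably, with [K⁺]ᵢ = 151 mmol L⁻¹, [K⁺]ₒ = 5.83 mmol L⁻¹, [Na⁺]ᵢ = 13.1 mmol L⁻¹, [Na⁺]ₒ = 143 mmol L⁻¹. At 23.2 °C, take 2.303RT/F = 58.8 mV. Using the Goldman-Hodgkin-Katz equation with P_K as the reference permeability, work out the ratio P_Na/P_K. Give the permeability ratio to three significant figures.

7.80

Let α = P_Na/P_K. GHK: Vm = 58.8·log₁₀[(Kₒ + α·Naₒ)/(Kᵢ + α·Naᵢ)].
10^(Vm/58.8) = 10^(38.0/58.8) = 4.4285
So 4.4285·(Kᵢ + α·Naᵢ) = Kₒ + α·Naₒ → α = (4.4285·151.0 − 5.83) / (143.0 − 4.4285·13.1)
α = (668.7 − 5.83) / (143.0 − 58.01) = 662.9/84.99 = 7.8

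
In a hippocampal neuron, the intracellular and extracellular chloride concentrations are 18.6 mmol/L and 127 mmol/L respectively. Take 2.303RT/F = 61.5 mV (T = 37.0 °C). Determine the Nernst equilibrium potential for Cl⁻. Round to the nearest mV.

E = (61.5/z) · log₁₀([Cl⁻]_out/[Cl⁻]_in) with z = -1.
For an anion, dividing by z = -1 reverses the sign.
= (61.5/-1) · log₁₀(127/18.6) = -61.50 · log₁₀(6.828)
= -61.50 · (0.8343) = -51.31 mV

-51 mV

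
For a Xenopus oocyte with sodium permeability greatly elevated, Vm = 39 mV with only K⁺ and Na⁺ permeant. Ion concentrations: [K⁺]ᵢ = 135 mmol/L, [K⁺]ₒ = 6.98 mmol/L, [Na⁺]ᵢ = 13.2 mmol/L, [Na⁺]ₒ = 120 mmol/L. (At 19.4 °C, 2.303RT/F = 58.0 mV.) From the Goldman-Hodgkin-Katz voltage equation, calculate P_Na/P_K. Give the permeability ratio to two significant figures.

11

Let α = P_Na/P_K. GHK: Vm = 58.0·log₁₀[(Kₒ + α·Naₒ)/(Kᵢ + α·Naᵢ)].
10^(Vm/58.0) = 10^(39.0/58.0) = 4.7034
So 4.7034·(Kᵢ + α·Naᵢ) = Kₒ + α·Naₒ → α = (4.7034·135.0 − 6.98) / (120.0 − 4.7034·13.2)
α = (635 − 6.98) / (120.0 − 62.09) = 628/57.91 = 10.84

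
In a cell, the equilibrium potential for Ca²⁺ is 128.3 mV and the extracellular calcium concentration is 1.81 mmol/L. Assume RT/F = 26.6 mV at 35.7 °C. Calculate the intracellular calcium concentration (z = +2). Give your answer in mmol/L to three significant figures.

Nernst: E = (26.6/2) · ln([out]/[in]), so ln([out]/[in]) = 128.3 × 2 / 26.6 = 9.6466.
[out]/[in] = e^(9.6466) = 1.547e+04.
[in] = 1.81 / 1.547e+04 = 0.000117 mmol/L.

0.000117 mmol/L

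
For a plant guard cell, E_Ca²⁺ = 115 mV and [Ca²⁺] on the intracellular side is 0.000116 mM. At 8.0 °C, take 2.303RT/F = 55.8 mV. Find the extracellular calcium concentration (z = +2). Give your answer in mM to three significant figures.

Nernst: E = (55.8/2) · log₁₀([out]/[in]), so log₁₀([out]/[in]) = 115.0 × 2 / 55.8 = 4.1219.
[out]/[in] = 10^(4.1219) = 1.324e+04.
[out] = 1.324e+04 × 0.000116 = 1.536 mM.

1.54 mM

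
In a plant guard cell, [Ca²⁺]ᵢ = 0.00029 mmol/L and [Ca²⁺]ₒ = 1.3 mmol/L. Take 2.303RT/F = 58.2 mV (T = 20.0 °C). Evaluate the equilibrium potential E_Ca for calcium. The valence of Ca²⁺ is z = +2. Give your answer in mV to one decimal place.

E = (58.2/z) · log₁₀([Ca²⁺]_out/[Ca²⁺]_in) with z = +2.
= (58.2/2) · log₁₀(1.3/0.00029) = 29.10 · log₁₀(4483)
= 29.10 · (3.6515) = 106.26 mV

106.3 mV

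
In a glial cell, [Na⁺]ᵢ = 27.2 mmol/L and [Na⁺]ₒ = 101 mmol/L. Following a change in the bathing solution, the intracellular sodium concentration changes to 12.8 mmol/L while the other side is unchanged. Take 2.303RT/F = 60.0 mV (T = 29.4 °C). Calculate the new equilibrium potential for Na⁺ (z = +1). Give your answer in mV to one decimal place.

53.8 mV

After the shift: [Na⁺]_out = 101, [Na⁺]_in = 12.8 mmol/L.
E_new = (60.0/1)·log₁₀(101/12.8) = 60.00 · (0.8971) = 53.83 mV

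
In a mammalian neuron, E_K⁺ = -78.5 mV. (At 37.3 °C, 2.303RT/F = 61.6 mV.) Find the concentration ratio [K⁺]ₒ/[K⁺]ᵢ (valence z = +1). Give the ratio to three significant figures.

0.0532

log₁₀([out]/[in]) = E·z/(61.6) = -78.5 × 1 / 61.6 = -1.2744
[out]/[in] = 10^(-1.2744) = 0.05317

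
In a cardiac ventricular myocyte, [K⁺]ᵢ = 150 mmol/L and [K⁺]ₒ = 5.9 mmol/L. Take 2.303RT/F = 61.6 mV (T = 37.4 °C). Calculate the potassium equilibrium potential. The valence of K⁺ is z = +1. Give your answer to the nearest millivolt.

E = (61.6/z) · log₁₀([K⁺]_out/[K⁺]_in) with z = +1.
= (61.6/1) · log₁₀(5.9/150) = 61.60 · log₁₀(0.03933)
= 61.60 · (-1.4052) = -86.56 mV

-87 mV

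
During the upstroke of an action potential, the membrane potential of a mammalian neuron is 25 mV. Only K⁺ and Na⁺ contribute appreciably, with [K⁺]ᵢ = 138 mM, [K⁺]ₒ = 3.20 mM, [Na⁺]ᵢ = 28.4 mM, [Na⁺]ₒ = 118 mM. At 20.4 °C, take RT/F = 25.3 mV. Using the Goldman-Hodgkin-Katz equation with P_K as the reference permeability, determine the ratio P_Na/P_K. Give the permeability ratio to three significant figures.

Let α = P_Na/P_K. GHK: Vm = 25.3·ln[(Kₒ + α·Naₒ)/(Kᵢ + α·Naᵢ)].
e^(Vm/25.3) = e^(25.0/25.3) = 2.6862
So 2.6862·(Kᵢ + α·Naᵢ) = Kₒ + α·Naₒ → α = (2.6862·138.0 − 3.2) / (118.0 − 2.6862·28.4)
α = (370.7 − 3.2) / (118.0 − 76.29) = 367.5/41.71 = 8.811

8.81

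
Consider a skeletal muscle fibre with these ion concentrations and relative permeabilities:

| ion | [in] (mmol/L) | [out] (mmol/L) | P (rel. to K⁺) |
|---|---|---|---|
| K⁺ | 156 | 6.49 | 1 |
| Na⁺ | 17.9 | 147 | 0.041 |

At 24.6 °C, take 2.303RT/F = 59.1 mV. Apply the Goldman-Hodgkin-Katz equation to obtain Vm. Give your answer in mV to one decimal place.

Vm = 59.1 · log₁₀[(Σ P·[cation]ₒ + Σ P·[anion]ᵢ) / (Σ P·[cation]ᵢ + Σ P·[anion]ₒ)]
Numerator = 1×6.49 + 0.041×147 = 12.52
Denominator = 1×156 + 0.041×17.9 = 156.7
Vm = 59.1 · log₁₀(0.079861) = 59.1 × (-1.0977) = -64.87 mV

-64.9 mV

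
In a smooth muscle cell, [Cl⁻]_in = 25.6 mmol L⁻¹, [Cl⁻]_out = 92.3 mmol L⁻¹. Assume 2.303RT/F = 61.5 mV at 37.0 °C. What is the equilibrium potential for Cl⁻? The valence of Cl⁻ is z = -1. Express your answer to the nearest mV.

E = (61.5/z) · log₁₀([Cl⁻]_out/[Cl⁻]_in) with z = -1.
For an anion, dividing by z = -1 reverses the sign.
= (61.5/-1) · log₁₀(92.3/25.6) = -61.50 · log₁₀(3.605)
= -61.50 · (0.5570) = -34.25 mV

-34 mV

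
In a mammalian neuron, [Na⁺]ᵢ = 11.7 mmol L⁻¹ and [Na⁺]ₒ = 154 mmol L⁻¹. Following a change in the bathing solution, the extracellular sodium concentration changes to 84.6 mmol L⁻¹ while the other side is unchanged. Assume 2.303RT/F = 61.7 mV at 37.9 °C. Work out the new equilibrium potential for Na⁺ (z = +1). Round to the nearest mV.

After the shift: [Na⁺]_out = 84.6, [Na⁺]_in = 11.7 mmol L⁻¹.
E_new = (61.7/1)·log₁₀(84.6/11.7) = 61.70 · (0.8592) = 53.01 mV

53 mV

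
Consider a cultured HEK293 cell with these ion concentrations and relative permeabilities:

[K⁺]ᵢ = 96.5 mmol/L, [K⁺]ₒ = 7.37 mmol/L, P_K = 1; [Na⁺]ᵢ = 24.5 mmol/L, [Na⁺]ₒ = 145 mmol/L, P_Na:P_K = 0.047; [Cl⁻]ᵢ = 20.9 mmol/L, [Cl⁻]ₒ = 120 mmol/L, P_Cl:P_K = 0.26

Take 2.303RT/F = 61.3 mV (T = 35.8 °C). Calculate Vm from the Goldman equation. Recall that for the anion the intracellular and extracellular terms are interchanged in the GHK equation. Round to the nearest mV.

Vm = 61.3 · log₁₀[(Σ P·[cation]ₒ + Σ P·[anion]ᵢ) / (Σ P·[cation]ᵢ + Σ P·[anion]ₒ)]
Numerator = 1×7.37 + 0.047×145 + 0.26×20.9 = 19.62
Denominator = 1×96.5 + 0.047×24.5 + 0.26×120 = 128.9
Vm = 61.3 · log₁₀(0.15226) = 61.3 × (-0.8174) = -50.11 mV

-50 mV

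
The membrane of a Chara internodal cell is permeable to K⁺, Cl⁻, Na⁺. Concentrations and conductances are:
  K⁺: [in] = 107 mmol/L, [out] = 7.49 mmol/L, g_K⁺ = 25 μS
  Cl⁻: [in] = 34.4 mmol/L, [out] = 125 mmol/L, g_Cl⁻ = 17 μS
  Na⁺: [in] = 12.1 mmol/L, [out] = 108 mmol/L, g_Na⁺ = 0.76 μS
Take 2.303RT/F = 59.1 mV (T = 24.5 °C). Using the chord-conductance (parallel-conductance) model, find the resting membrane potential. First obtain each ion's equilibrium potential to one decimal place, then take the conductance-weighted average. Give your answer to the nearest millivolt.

-52 mV

E_K⁺ = (59.1/1)·log₁₀(7.49/107) = -68.3 mV
E_Cl⁻ = (59.1/-1)·log₁₀(125/34.4) = -33.1 mV
E_Na⁺ = (59.1/1)·log₁₀(108/12.1) = 56.2 mV
Vm = (Σ gᵢEᵢ)/(Σ gᵢ) = (25·-68.3 + 17·-33.1 + 0.76·56.2) / (25 + 17 + 0.76)
= -2227.49 / 42.76 = -52.09 mV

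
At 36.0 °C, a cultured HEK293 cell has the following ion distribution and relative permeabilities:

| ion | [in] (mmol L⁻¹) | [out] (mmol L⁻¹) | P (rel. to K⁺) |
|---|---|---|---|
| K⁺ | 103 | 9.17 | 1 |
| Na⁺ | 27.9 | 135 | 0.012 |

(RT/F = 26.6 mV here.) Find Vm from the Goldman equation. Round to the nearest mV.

-60 mV

Vm = 26.6 · ln[(Σ P·[cation]ₒ + Σ P·[anion]ᵢ) / (Σ P·[cation]ᵢ + Σ P·[anion]ₒ)]
Numerator = 1×9.17 + 0.012×135 = 10.79
Denominator = 1×103 + 0.012×27.9 = 103.3
Vm = 26.6 · ln(0.10442) = 26.6 × (-2.2594) = -60.10 mV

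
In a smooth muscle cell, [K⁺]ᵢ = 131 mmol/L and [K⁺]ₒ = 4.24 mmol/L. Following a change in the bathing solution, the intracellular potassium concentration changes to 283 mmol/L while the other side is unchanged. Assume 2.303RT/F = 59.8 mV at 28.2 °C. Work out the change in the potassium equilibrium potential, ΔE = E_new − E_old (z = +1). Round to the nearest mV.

E_old = (59.8/1)·log₁₀(4.24/131) = -89.10 mV
E_new = (59.8/1)·log₁₀(4.24/283) = -109.10 mV
ΔE = -109.10 − (-89.10) = -20.00 mV

-20 mV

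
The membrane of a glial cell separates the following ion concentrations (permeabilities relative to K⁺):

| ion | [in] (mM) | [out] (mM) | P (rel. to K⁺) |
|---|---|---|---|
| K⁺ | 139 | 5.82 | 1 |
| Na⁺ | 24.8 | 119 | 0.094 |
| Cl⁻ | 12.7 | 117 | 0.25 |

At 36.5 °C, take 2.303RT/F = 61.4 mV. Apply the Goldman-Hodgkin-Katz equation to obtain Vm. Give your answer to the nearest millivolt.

Vm = 61.4 · log₁₀[(Σ P·[cation]ₒ + Σ P·[anion]ᵢ) / (Σ P·[cation]ᵢ + Σ P·[anion]ₒ)]
Numerator = 1×5.82 + 0.094×119 + 0.25×12.7 = 20.18
Denominator = 1×139 + 0.094×24.8 + 0.25×117 = 170.6
Vm = 61.4 · log₁₀(0.11831) = 61.4 × (-0.9270) = -56.92 mV

-57 mV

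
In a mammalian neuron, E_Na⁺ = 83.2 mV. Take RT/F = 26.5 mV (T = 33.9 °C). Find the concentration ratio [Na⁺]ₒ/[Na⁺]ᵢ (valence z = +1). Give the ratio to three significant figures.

ln([out]/[in]) = E·z/(26.5) = 83.2 × 1 / 26.5 = 3.1396
[out]/[in] = e^(3.1396) = 23.1

23.1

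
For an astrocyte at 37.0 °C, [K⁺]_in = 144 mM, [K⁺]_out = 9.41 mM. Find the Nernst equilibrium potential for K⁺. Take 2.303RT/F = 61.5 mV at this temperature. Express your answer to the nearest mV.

E = (61.5/z) · log₁₀([K⁺]_out/[K⁺]_in) with z = +1.
= (61.5/1) · log₁₀(9.41/144) = 61.50 · log₁₀(0.06535)
= 61.50 · (-1.1848) = -72.86 mV

-73 mV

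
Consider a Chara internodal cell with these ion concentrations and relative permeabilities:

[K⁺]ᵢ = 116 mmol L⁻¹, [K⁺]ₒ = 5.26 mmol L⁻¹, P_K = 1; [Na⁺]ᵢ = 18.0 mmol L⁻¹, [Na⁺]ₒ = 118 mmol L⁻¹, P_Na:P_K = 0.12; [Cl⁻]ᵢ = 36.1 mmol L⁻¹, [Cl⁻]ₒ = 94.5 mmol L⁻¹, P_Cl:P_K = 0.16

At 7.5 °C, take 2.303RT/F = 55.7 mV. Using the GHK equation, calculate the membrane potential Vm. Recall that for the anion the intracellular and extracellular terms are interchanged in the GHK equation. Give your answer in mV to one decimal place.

-40.3 mV

Vm = 55.7 · log₁₀[(Σ P·[cation]ₒ + Σ P·[anion]ᵢ) / (Σ P·[cation]ᵢ + Σ P·[anion]ₒ)]
Numerator = 1×5.26 + 0.12×118 + 0.16×36.1 = 25.2
Denominator = 1×116 + 0.12×18.0 + 0.16×94.5 = 133.3
Vm = 55.7 · log₁₀(0.18905) = 55.7 × (-0.7234) = -40.30 mV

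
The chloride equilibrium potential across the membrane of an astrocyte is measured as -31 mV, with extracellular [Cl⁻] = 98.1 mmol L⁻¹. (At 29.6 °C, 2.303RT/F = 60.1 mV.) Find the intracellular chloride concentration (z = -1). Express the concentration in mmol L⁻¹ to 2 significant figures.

Nernst: E = (60.1/-1) · log₁₀([out]/[in]), so log₁₀([out]/[in]) = -31.0 × -1 / 60.1 = 0.5158.
[out]/[in] = 10^(0.5158) = 3.279.
[in] = 98.1 / 3.279 = 29.91 mmol L⁻¹.

30 mmol L⁻¹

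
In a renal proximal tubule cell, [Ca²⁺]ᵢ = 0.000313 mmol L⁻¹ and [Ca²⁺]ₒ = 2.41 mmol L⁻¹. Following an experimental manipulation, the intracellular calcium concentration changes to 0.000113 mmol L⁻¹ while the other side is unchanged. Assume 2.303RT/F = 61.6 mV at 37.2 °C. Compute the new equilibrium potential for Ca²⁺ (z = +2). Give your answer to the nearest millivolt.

133 mV

After the shift: [Ca²⁺]_out = 2.41, [Ca²⁺]_in = 0.000113 mmol L⁻¹.
E_new = (61.6/2)·log₁₀(2.41/0.000113) = 30.80 · (4.3289) = 133.33 mV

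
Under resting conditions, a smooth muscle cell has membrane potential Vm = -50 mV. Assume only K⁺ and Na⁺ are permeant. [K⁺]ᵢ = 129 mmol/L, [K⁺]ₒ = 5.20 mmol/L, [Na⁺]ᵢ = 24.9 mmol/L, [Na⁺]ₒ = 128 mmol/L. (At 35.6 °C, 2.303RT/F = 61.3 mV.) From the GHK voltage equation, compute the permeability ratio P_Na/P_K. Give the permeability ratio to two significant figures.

Let α = P_Na/P_K. GHK: Vm = 61.3·log₁₀[(Kₒ + α·Naₒ)/(Kᵢ + α·Naᵢ)].
10^(Vm/61.3) = 10^(-50.0/61.3) = 0.15288
So 0.15288·(Kᵢ + α·Naᵢ) = Kₒ + α·Naₒ → α = (0.15288·129.0 − 5.2) / (128.0 − 0.15288·24.9)
α = (19.72 − 5.2) / (128.0 − 3.807) = 14.52/124.2 = 0.1169

0.12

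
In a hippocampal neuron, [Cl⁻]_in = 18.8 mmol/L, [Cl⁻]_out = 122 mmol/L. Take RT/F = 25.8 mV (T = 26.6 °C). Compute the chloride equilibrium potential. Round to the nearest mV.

-48 mV

E = (25.8/z) · ln([Cl⁻]_out/[Cl⁻]_in) with z = -1.
For an anion, dividing by z = -1 reverses the sign.
= (25.8/-1) · ln(122/18.8) = -25.80 · ln(6.489)
= -25.80 · (1.8702) = -48.25 mV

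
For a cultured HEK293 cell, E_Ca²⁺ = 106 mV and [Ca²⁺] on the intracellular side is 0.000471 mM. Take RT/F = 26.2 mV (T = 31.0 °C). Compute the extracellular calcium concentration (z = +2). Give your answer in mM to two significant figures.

Nernst: E = (26.2/2) · ln([out]/[in]), so ln([out]/[in]) = 106.0 × 2 / 26.2 = 8.0916.
[out]/[in] = e^(8.0916) = 3267.
[out] = 3267 × 0.000471 = 1.539 mM.

1.5 mM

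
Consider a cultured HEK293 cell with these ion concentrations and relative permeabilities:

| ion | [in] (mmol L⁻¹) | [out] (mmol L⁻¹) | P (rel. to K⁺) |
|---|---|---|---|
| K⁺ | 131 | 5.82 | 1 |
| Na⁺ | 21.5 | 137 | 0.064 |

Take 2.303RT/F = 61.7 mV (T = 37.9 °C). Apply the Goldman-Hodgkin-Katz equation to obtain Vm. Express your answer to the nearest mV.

-59 mV

Vm = 61.7 · log₁₀[(Σ P·[cation]ₒ + Σ P·[anion]ᵢ) / (Σ P·[cation]ᵢ + Σ P·[anion]ₒ)]
Numerator = 1×5.82 + 0.064×137 = 14.59
Denominator = 1×131 + 0.064×21.5 = 132.4
Vm = 61.7 · log₁₀(0.1102) = 61.7 × (-0.9578) = -59.10 mV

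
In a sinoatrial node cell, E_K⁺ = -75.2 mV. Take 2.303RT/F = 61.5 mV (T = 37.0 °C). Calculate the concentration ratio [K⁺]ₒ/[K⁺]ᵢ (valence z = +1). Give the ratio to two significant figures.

0.060

log₁₀([out]/[in]) = E·z/(61.5) = -75.2 × 1 / 61.5 = -1.2228
[out]/[in] = 10^(-1.2228) = 0.05987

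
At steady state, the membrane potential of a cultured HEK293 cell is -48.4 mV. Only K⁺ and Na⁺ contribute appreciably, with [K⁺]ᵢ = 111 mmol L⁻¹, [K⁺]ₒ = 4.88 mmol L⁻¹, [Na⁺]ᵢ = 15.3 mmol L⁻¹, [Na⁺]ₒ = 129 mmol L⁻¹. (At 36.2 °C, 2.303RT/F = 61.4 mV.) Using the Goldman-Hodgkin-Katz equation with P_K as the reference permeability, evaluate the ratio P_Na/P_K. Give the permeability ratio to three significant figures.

Let α = P_Na/P_K. GHK: Vm = 61.4·log₁₀[(Kₒ + α·Naₒ)/(Kᵢ + α·Naᵢ)].
10^(Vm/61.4) = 10^(-48.4/61.4) = 0.16283
So 0.16283·(Kᵢ + α·Naᵢ) = Kₒ + α·Naₒ → α = (0.16283·111.0 − 4.88) / (129.0 − 0.16283·15.3)
α = (18.07 − 4.88) / (129.0 − 2.491) = 13.19/126.5 = 0.1043

0.104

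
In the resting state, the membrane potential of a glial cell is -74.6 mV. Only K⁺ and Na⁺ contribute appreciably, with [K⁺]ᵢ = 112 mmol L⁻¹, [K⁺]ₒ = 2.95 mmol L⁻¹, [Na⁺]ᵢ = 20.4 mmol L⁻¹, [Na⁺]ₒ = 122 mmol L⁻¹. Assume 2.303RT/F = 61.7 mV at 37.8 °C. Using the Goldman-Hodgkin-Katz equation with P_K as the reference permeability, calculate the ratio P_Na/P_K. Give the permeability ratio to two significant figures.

Let α = P_Na/P_K. GHK: Vm = 61.7·log₁₀[(Kₒ + α·Naₒ)/(Kᵢ + α·Naᵢ)].
10^(Vm/61.7) = 10^(-74.6/61.7) = 0.061791
So 0.061791·(Kᵢ + α·Naᵢ) = Kₒ + α·Naₒ → α = (0.061791·112.0 − 2.95) / (122.0 − 0.061791·20.4)
α = (6.921 − 2.95) / (122.0 − 1.261) = 3.971/120.7 = 0.03289

0.033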